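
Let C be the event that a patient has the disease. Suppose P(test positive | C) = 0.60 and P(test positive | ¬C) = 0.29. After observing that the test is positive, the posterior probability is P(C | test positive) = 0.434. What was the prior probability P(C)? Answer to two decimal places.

P(C) = 0.27

In odds form, posterior odds = prior odds × likelihood ratio, so prior odds = posterior odds ÷ LR.
Posterior odds = 0.434/(1−0.434) = 0.7668. LR = 0.60/0.29 = 2.0690.
Prior odds = 0.7668/2.0690 = 0.3706, so P(C) = 0.3706/(1+0.3706) ≈ 0.27.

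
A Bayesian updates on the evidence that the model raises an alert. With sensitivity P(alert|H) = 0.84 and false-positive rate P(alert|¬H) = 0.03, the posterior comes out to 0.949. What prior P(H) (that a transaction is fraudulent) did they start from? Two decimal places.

P(H) = 0.40

Bayes' rule in odds form gives O(H|E) = O(H)·[P(E|H)/P(E|¬H)], hence O(H) = O(H|E)/LR.
Posterior odds = 0.949/(1−0.949) = 18.6078. LR = 0.84/0.03 = 28.0000.
Prior odds = 18.6078/28.0000 = 0.6646, so P(H) = 0.6646/(1+0.6646) ≈ 0.40.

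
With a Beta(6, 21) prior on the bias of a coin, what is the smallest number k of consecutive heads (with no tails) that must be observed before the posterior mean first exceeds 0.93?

After k heads and 0 tails the posterior is Beta(6+k, 21), with mean (6+k)/(6+21+k).
Set (6+k)/(27+k) > 0.93 and solve: k > (0.93·27 − 6)/(1 − 0.93) = 273.000.
The smallest integer exceeding 273.000 is 274.

k = 274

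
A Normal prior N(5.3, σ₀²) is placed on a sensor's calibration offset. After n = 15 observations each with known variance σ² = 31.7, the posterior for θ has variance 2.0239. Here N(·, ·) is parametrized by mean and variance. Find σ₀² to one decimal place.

σ₀² = 47.8

For the Normal–Normal model with known σ², precisions add: τ_n = τ₀ + n/σ².
So 1/σ₀² = 1/2.0239 − 15/31.7 = 0.494096 − 0.473186 = 0.020910.
Hence σ₀² = 1/0.020910 ≈ 47.8.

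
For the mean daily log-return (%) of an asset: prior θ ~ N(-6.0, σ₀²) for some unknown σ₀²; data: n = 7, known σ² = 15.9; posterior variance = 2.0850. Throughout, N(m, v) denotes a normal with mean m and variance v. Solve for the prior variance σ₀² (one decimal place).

Posterior precision equals prior precision plus data precision: 1/σ_n² = 1/σ₀² + n/σ².
So 1/σ₀² = 1/2.0850 − 7/15.9 = 0.479616 − 0.440252 = 0.039364.
Hence σ₀² = 1/0.039364 ≈ 25.4.

σ₀² = 25.4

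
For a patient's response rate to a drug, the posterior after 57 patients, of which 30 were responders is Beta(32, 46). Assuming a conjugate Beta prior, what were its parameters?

Under Beta–binomial conjugacy the posterior parameters are (α+s, β+f).
Subtract the data counts: 32−30=2, 46−27=19.

Beta(2, 19)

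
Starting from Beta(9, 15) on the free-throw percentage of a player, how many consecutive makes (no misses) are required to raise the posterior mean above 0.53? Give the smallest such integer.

k = 8

After k makes and 0 misses the posterior is Beta(9+k, 15), with mean (9+k)/(9+15+k).
Set (9+k)/(24+k) > 0.53 and solve: k > (0.53·24 − 9)/(1 − 0.53) = 7.915.
The smallest integer exceeding 7.915 is 8, and checking k=8: (17)/(32) = 0.5312 > 0.53.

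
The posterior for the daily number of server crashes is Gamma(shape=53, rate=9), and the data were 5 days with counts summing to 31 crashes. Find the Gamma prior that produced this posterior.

Gamma(shape=22, rate=4)

Gamma–Poisson conjugacy: posterior shape = α + Σxᵢ, posterior rate = β + n.
So α = 53 − 31 = 22 and β = 9 − 5 = 4.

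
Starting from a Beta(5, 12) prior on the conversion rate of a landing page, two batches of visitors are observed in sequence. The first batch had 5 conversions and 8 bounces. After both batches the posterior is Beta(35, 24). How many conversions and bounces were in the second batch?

Sequential conjugate updates are equivalent to a single update on the pooled data, so total successes = posterior α − prior α and total failures = posterior β − prior β.
Total across both batches: 35−5=30 conversions, 24−12=12 bounces.
Subtract the first batch: 30−5=25 conversions and 12−8=4 bounces.

25 conversions and 4 bounces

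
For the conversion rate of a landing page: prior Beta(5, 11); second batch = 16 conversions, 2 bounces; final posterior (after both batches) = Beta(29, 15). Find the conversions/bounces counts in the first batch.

8 conversions and 2 bounces

Sequential conjugate updates are equivalent to a single update on the pooled data, so total successes = posterior α − prior α and total failures = posterior β − prior β.
Total across both batches: 29−5=24 conversions, 15−11=4 bounces.
Subtract the second batch: 24−16=8 conversions and 4−2=2 bounces.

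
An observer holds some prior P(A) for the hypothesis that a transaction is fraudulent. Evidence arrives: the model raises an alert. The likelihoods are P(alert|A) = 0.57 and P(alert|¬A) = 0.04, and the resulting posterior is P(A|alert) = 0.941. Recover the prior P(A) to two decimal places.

P(A) = 0.53

Bayes' rule in odds form gives O(A|E) = O(A)·[P(E|A)/P(E|¬A)], hence O(A) = O(A|E)/LR.
Posterior odds = 0.941/(1−0.941) = 15.9492. LR = 0.57/0.04 = 14.2500.
Prior odds = 15.9492/14.2500 = 1.1192, so P(A) = 1.1192/(1+1.1192) ≈ 0.53.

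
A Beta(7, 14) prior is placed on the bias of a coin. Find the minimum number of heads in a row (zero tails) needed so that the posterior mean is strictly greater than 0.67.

k = 22

After k heads and 0 tails the posterior is Beta(7+k, 14), with mean (7+k)/(7+14+k).
Set (7+k)/(21+k) > 0.67 and solve: k > (0.67·21 − 7)/(1 − 0.67) = 21.424.
The smallest integer exceeding 21.424 is 22.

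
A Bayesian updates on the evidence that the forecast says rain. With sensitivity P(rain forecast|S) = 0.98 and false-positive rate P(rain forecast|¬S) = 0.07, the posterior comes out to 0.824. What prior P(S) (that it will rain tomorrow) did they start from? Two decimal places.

Bayes' rule in odds form gives O(S|E) = O(S)·[P(E|S)/P(E|¬S)], hence O(S) = O(S|E)/LR.
Posterior odds = 0.824/(1−0.824) = 4.6818. LR = 0.98/0.07 = 14.0000.
Prior odds = 4.6818/14.0000 = 0.3344, so P(S) = 0.3344/(1+0.3344) ≈ 0.25.

P(S) = 0.25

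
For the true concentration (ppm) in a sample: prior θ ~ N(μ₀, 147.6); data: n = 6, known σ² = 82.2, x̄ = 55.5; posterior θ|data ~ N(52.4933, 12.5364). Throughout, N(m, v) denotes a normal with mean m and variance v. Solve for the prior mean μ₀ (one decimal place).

μ₀ = 20.1

With known observation variance, the Normal–Normal posterior has precision τ_n = τ₀ + n/σ² and mean μ_n = (τ₀μ₀ + (n/σ²)x̄)/τ_n.
Here τ₀ = 1/147.6 = 0.006775 and τ_data = 6/82.2 = 0.072993, so τ_n = 0.079768.
Rearranging for μ₀: μ₀ = (μ_n·τ_n − τ_data·x̄)/τ₀ = (52.4933·0.079768 − 0.072993·55.5) / 0.006775 = 0.136174/0.006775 ≈ 20.1.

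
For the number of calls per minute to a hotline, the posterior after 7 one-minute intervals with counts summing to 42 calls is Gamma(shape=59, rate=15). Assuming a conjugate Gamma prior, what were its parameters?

Gamma(shape=17, rate=8)

Gamma–Poisson conjugacy: posterior shape = α + Σxᵢ, posterior rate = β + n.
So α = 59 − 42 = 17 and β = 15 − 7 = 8.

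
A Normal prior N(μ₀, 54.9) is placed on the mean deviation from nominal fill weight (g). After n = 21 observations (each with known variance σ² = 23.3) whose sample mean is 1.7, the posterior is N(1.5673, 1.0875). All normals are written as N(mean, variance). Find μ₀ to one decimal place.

μ₀ = -5.0

With known observation variance, the Normal–Normal posterior has precision τ_n = τ₀ + n/σ² and mean μ_n = (τ₀μ₀ + (n/σ²)x̄)/τ_n.
Here τ₀ = 1/54.9 = 0.018215 and τ_data = 21/23.3 = 0.901288, so τ_n = 0.919503.
Rearranging for μ₀: μ₀ = (μ_n·τ_n − τ_data·x̄)/τ₀ = (1.5673·0.919503 − 0.901288·1.7) / 0.018215 = -0.091053/0.018215 ≈ -5.0.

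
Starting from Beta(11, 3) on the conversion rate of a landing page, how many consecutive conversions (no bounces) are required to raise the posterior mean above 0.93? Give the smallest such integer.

After k conversions and 0 bounces the posterior is Beta(11+k, 3), with mean (11+k)/(11+3+k).
Set (11+k)/(14+k) > 0.93 and solve: k > (0.93·14 − 11)/(1 − 0.93) = 28.857.
The smallest integer exceeding 28.857 is 29.

k = 29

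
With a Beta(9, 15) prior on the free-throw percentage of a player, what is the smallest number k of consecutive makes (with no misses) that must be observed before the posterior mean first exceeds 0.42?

After k makes and 0 misses the posterior is Beta(9+k, 15), with mean (9+k)/(9+15+k).
Set (9+k)/(24+k) > 0.42 and solve: k > (0.42·24 − 9)/(1 − 0.42) = 1.862.
The smallest integer exceeding 1.862 is 2, and checking k=2: (11)/(26) = 0.4231 > 0.42.

k = 2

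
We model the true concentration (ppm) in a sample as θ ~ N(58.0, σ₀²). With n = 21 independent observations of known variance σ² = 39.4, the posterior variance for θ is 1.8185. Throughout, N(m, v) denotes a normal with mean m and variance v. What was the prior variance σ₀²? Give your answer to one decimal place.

σ₀² = 59.1

For the Normal–Normal model with known σ², precisions add: τ_n = τ₀ + n/σ².
So 1/σ₀² = 1/1.8185 − 21/39.4 = 0.549904 − 0.532995 = 0.016909.
Hence σ₀² = 1/0.016909 ≈ 59.1.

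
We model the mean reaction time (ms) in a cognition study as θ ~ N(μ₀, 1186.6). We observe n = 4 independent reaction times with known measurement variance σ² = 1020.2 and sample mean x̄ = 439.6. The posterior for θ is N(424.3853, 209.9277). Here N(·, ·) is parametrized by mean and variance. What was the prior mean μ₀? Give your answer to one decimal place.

μ₀ = 353.6

With known observation variance, the Normal–Normal posterior has precision τ_n = τ₀ + n/σ² and mean μ_n = (τ₀μ₀ + (n/σ²)x̄)/τ_n.
Here τ₀ = 1/1186.6 = 0.000843 and τ_data = 4/1020.2 = 0.003921, so τ_n = 0.004764.
Rearranging for μ₀: μ₀ = (μ_n·τ_n − τ_data·x̄)/τ₀ = (424.3853·0.004764 − 0.003921·439.6) / 0.000843 = 0.298100/0.000843 ≈ 353.6.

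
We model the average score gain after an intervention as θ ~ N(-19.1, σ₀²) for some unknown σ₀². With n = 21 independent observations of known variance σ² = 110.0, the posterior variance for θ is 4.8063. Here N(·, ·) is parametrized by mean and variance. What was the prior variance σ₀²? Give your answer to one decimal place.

For the Normal–Normal model with known σ², precisions add: τ_n = τ₀ + n/σ².
So 1/σ₀² = 1/4.8063 − 21/110.0 = 0.208060 − 0.190909 = 0.017151.
Hence σ₀² = 1/0.017151 ≈ 58.3.

σ₀² = 58.3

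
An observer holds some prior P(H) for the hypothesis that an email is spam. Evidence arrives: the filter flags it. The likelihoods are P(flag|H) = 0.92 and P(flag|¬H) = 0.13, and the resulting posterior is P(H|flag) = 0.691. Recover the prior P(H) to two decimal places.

In odds form, posterior odds = prior odds × likelihood ratio, so prior odds = posterior odds ÷ LR.
Posterior odds = 0.691/(1−0.691) = 2.2362. LR = 0.92/0.13 = 7.0769.
Prior odds = 2.2362/7.0769 = 0.3160, so P(H) = 0.3160/(1+0.3160) ≈ 0.24.

P(H) = 0.24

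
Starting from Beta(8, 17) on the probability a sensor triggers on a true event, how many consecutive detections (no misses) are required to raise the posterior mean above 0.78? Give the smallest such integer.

After k detections and 0 misses the posterior is Beta(8+k, 17), with mean (8+k)/(8+17+k).
Set (8+k)/(25+k) > 0.78 and solve: k > (0.78·25 − 8)/(1 − 0.78) = 52.273.
The smallest integer exceeding 52.273 is 53, and checking k=53: (61)/(78) = 0.7821 > 0.78.

k = 53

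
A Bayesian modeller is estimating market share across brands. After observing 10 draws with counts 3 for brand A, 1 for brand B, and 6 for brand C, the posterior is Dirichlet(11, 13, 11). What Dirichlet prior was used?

Dirichlet(8, 12, 5)

For a Dirichlet(α) prior with multinomial counts c, the posterior is Dirichlet(α + c) componentwise.
Subtract each count from the matching posterior parameter: 11−3=8, 13−1=12, 11−6=5.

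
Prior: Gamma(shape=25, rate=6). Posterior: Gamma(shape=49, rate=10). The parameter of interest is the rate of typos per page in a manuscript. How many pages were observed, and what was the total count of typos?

Gamma–Poisson conjugacy: posterior shape = α + Σxᵢ, posterior rate = β + n.
Matching: Σxᵢ = 49 − 25 = 24 and n = 10 − 6 = 4.

n = 4 pages with total 24 typos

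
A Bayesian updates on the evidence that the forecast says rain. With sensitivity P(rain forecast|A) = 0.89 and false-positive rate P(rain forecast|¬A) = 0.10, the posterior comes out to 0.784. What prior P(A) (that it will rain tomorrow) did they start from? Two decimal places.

In odds form, posterior odds = prior odds × likelihood ratio, so prior odds = posterior odds ÷ LR.
Posterior odds = 0.784/(1−0.784) = 3.6296. LR = 0.89/0.10 = 8.9000.
Prior odds = 3.6296/8.9000 = 0.4078, so P(A) = 0.4078/(1+0.4078) ≈ 0.29.

P(A) = 0.29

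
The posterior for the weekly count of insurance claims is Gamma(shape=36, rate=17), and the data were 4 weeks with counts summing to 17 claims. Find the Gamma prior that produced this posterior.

Gamma(shape=19, rate=13)

Gamma–Poisson conjugacy: posterior shape = α + Σxᵢ, posterior rate = β + n.
So α = 36 − 17 = 19 and β = 17 − 4 = 13.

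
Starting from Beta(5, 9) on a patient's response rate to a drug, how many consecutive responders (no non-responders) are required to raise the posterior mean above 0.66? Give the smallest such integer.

After k responders and 0 non-responders the posterior is Beta(5+k, 9), with mean (5+k)/(5+9+k).
Set (5+k)/(14+k) > 0.66 and solve: k > (0.66·14 − 5)/(1 − 0.66) = 12.471.
The smallest integer exceeding 12.471 is 13, and checking k=13: (18)/(27) = 0.6667 > 0.66.

k = 13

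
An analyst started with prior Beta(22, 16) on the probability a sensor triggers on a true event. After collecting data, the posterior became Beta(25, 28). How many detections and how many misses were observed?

Beta is conjugate to the binomial likelihood: posterior = Beta(a+s, b+f).
So s = 25 − 22 = 3 and f = 28 − 16 = 12.

3 detections and 12 misses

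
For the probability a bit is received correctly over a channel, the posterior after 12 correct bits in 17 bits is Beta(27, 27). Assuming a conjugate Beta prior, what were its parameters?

Beta(15, 22)

Beta is conjugate to the binomial likelihood: posterior = Beta(α+s, β+f).
So α = 27 − 12 = 15 and β = 27 − 5 = 22.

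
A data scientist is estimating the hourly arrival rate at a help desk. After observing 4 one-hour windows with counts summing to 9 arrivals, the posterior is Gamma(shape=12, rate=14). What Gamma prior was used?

Gamma(shape=3, rate=10)

A Gamma(α, β) prior (rate parametrization) on a Poisson rate with n observations summing to S gives posterior Gamma(α+S, β+n).
So α = 12 − 9 = 3 and β = 14 − 4 = 10.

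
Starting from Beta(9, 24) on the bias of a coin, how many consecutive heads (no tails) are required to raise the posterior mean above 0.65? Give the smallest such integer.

After k heads and 0 tails the posterior is Beta(9+k, 24), with mean (9+k)/(9+24+k).
Set (9+k)/(33+k) > 0.65 and solve: k > (0.65·33 − 9)/(1 − 0.65) = 35.571.
The smallest integer exceeding 35.571 is 36.

k = 36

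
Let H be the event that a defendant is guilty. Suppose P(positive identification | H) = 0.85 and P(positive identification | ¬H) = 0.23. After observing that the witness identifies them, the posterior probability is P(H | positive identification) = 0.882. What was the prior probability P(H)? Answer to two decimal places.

In odds form, posterior odds = prior odds × likelihood ratio, so prior odds = posterior odds ÷ LR.
Posterior odds = 0.882/(1−0.882) = 7.4746. LR = 0.85/0.23 = 3.6957.
Prior odds = 7.4746/3.6957 = 2.0225, so P(H) = 2.0225/(1+2.0225) ≈ 0.67.

P(H) = 0.67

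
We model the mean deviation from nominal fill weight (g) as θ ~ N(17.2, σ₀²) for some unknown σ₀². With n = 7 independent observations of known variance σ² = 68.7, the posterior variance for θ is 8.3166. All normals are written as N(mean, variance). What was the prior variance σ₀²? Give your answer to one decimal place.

Posterior precision equals prior precision plus data precision: 1/σ_n² = 1/σ₀² + n/σ².
So 1/σ₀² = 1/8.3166 − 7/68.7 = 0.120241 − 0.101892 = 0.018349.
Hence σ₀² = 1/0.018349 ≈ 54.5.

σ₀² = 54.5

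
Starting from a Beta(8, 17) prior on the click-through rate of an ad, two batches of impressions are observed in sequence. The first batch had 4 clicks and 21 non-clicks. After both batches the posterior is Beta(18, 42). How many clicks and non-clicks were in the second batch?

Because Beta–binomial updating is additive in the counts, the combined data contributed (α_post−α_prior, β_post−β_prior) successes and failures.
Total across both batches: 18−8=10 clicks, 42−17=25 non-clicks.
Subtract the first batch: 10−4=6 clicks and 25−21=4 non-clicks.

6 clicks and 4 non-clicks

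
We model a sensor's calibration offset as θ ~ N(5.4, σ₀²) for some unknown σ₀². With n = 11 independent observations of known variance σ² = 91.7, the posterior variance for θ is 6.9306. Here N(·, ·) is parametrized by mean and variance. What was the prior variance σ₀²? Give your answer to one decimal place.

σ₀² = 41.1

For the Normal–Normal model with known σ², precisions add: τ_n = τ₀ + n/σ².
So 1/σ₀² = 1/6.9306 − 11/91.7 = 0.144288 − 0.119956 = 0.024332.
Hence σ₀² = 1/0.024332 ≈ 41.1.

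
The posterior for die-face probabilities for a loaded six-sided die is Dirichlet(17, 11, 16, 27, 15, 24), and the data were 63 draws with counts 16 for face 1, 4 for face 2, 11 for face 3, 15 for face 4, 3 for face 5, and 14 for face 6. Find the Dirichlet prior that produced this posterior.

Dirichlet(1, 7, 5, 12, 12, 10)

For a Dirichlet(α) prior with multinomial counts c, the posterior is Dirichlet(α + c) componentwise.
Subtract each count from the matching posterior parameter: 17−16=1, 11−4=7, 16−11=5, 27−15=12, 15−3=12, 24−14=10.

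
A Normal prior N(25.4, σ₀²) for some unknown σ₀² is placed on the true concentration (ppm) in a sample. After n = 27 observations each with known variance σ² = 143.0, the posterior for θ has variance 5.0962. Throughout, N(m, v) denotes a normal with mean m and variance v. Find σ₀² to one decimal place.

Posterior precision equals prior precision plus data precision: 1/σ_n² = 1/σ₀² + n/σ².
So 1/σ₀² = 1/5.0962 − 27/143.0 = 0.196225 − 0.188811 = 0.007414.
Hence σ₀² = 1/0.007414 ≈ 134.9.

σ₀² = 134.9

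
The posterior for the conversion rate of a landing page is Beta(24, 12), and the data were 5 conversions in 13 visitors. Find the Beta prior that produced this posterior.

Beta(19, 4)

A Beta(α, β) prior with s successes and f failures in binomial data gives a Beta(α+s, β+f) posterior.
So α = 24 − 5 = 19 and β = 12 − 8 = 4.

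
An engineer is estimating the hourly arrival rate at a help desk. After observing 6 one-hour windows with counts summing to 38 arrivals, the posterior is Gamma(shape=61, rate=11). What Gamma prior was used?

A Gamma(α, β) prior (rate parametrization) on a Poisson rate with n observations summing to S gives posterior Gamma(α+S, β+n).
So α = 61 − 38 = 23 and β = 11 − 6 = 5.

Gamma(shape=23, rate=5)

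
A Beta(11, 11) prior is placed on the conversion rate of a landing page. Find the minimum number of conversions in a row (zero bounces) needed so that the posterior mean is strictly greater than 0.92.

After k conversions and 0 bounces the posterior is Beta(11+k, 11), with mean (11+k)/(11+11+k).
Set (11+k)/(22+k) > 0.92 and solve: k > (0.92·22 − 11)/(1 − 0.92) = 115.500.
The smallest integer exceeding 115.500 is 116, and checking k=116: (127)/(138) = 0.9203 > 0.92.

k = 116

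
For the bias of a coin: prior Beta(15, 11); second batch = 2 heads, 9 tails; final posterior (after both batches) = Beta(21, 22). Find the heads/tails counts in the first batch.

Sequential conjugate updates are equivalent to a single update on the pooled data, so total successes = posterior α − prior α and total failures = posterior β − prior β.
Total across both batches: 21−15=6 heads, 22−11=11 tails.
Subtract the second batch: 6−2=4 heads and 11−9=2 tails.

4 heads and 2 tails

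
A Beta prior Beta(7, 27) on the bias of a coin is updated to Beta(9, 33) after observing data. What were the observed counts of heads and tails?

Under Beta–binomial conjugacy the posterior parameters are (a+s, b+f).
Match parameters: s=9−7=2, f=33−27=6.

2 heads and 6 tails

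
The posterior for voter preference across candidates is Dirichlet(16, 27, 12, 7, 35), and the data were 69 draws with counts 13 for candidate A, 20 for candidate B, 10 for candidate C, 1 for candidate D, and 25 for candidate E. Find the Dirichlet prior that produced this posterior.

For a Dirichlet(α) prior with multinomial counts c, the posterior is Dirichlet(α + c) componentwise.
Subtract each count from the matching posterior parameter: 16−13=3, 27−20=7, 12−10=2, 7−1=6, 35−25=10.

Dirichlet(3, 7, 2, 6, 10)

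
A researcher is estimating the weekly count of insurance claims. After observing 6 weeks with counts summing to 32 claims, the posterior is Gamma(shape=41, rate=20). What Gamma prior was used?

Gamma(shape=9, rate=14)

Gamma–Poisson conjugacy: posterior shape = α + Σxᵢ, posterior rate = β + n.
So α = 41 − 32 = 9 and β = 20 − 6 = 14.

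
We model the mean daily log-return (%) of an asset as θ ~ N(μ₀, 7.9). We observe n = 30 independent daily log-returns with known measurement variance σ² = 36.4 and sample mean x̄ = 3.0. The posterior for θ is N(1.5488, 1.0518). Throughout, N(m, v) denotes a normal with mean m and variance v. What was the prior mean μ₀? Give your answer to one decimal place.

With known observation variance, the Normal–Normal posterior has precision τ_n = τ₀ + n/σ² and mean μ_n = (τ₀μ₀ + (n/σ²)x̄)/τ_n.
Here τ₀ = 1/7.9 = 0.126582 and τ_data = 30/36.4 = 0.824176, so τ_n = 0.950758.
Rearranging for μ₀: μ₀ = (μ_n·τ_n − τ_data·x̄)/τ₀ = (1.5488·0.950758 − 0.824176·3.0) / 0.126582 = -0.999994/0.126582 ≈ -7.9.

μ₀ = -7.9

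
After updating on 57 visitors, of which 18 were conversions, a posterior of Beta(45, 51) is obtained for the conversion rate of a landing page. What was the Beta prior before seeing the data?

Beta is conjugate to the binomial likelihood: posterior = Beta(α+s, β+f).
So α = 45 − 18 = 27 and β = 51 − 39 = 12.

Beta(27, 12)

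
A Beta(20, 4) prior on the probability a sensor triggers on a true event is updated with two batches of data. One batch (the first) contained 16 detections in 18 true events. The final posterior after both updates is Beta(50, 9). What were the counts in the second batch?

14 detections and 3 misses

Sequential conjugate updates are equivalent to a single update on the pooled data, so total successes = posterior α − prior α and total failures = posterior β − prior β.
Total across both batches: 50−20=30 detections, 9−4=5 misses.
Subtract the first batch: 30−16=14 detections and 5−2=3 misses.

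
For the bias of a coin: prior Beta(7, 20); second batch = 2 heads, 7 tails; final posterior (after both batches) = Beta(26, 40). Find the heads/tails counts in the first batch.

17 heads and 13 tails

Because Beta–binomial updating is additive in the counts, the combined data contributed (α_post−α_prior, β_post−β_prior) successes and failures.
Total across both batches: 26−7=19 heads, 40−20=20 tails.
Subtract the second batch: 19−2=17 heads and 20−7=13 tails.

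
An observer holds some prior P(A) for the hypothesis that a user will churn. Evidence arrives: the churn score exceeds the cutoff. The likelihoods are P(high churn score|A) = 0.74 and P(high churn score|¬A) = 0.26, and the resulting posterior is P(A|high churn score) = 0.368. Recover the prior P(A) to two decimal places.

Bayes' rule in odds form gives O(A|E) = O(A)·[P(E|A)/P(E|¬A)], hence O(A) = O(A|E)/LR.
Posterior odds = 0.368/(1−0.368) = 0.5823. LR = 0.74/0.26 = 2.8462.
Prior odds = 0.5823/2.8462 = 0.2046, so P(A) = 0.2046/(1+0.2046) ≈ 0.17.

P(A) = 0.17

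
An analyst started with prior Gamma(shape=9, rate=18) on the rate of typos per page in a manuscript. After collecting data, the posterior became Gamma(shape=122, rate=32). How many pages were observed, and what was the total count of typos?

A Gamma(α, β) prior (rate parametrization) on a Poisson rate with n observations summing to S gives posterior Gamma(α+S, β+n).
Matching: Σxᵢ = 122 − 9 = 113 and n = 32 − 18 = 14.

n = 14 pages with total 113 typos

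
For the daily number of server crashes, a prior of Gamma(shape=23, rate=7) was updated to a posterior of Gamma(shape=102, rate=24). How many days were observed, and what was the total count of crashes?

n = 17 days with total 79 crashes

Gamma–Poisson conjugacy: posterior shape = α + Σxᵢ, posterior rate = β + n.
Matching: Σxᵢ = 102 − 23 = 79 and n = 24 − 7 = 17.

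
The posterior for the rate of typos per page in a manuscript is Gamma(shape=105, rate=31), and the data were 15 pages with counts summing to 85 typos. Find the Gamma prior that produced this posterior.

Gamma(shape=20, rate=16)

Gamma–Poisson conjugacy: posterior shape = α + Σxᵢ, posterior rate = β + n.
So α = 105 − 85 = 20 and β = 31 − 15 = 16.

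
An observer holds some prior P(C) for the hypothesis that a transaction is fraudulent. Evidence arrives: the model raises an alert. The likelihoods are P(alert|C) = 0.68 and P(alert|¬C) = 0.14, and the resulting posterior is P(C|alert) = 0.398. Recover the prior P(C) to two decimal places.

Bayes' rule in odds form gives O(C|E) = O(C)·[P(E|C)/P(E|¬C)], hence O(C) = O(C|E)/LR.
Posterior odds = 0.398/(1−0.398) = 0.6611. LR = 0.68/0.14 = 4.8571.
Prior odds = 0.6611/4.8571 = 0.1361, so P(C) = 0.1361/(1+0.1361) ≈ 0.12.

P(C) = 0.12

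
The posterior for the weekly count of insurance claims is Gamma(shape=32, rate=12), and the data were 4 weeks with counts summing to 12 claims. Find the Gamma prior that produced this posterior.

Gamma–Poisson conjugacy: posterior shape = α + Σxᵢ, posterior rate = β + n.
So α = 32 − 12 = 20 and β = 12 − 4 = 8.

Gamma(shape=20, rate=8)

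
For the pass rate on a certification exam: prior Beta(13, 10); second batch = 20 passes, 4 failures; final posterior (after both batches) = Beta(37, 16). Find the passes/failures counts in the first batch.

4 passes and 2 failures

Sequential conjugate updates are equivalent to a single update on the pooled data, so total successes = posterior α − prior α and total failures = posterior β − prior β.
Total across both batches: 37−13=24 passes, 16−10=6 failures.
Subtract the second batch: 24−20=4 passes and 6−4=2 failures.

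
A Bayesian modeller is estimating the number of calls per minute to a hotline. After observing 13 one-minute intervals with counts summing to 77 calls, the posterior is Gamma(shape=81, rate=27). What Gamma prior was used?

Gamma(shape=4, rate=14)

Gamma–Poisson conjugacy: posterior shape = α + Σxᵢ, posterior rate = β + n.
So α = 81 − 77 = 4 and β = 27 − 13 = 14.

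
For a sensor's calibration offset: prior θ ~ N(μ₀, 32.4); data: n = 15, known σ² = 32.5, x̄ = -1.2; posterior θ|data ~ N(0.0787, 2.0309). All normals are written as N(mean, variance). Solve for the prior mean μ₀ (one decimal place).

The posterior mean is a precision-weighted average: μ_n = (τ₀μ₀ + τ_data·x̄)/(τ₀+τ_data), with τ₀=1/σ₀² and τ_data=n/σ².
Here τ₀ = 1/32.4 = 0.030864 and τ_data = 15/32.5 = 0.461538, so τ_n = 0.492402.
Rearranging for μ₀: μ₀ = (μ_n·τ_n − τ_data·x̄)/τ₀ = (0.0787·0.492402 − 0.461538·-1.2) / 0.030864 = 0.592598/0.030864 ≈ 19.2.

μ₀ = 19.2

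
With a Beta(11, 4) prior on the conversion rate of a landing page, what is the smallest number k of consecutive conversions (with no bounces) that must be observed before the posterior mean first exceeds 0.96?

k = 86

After k conversions and 0 bounces the posterior is Beta(11+k, 4), with mean (11+k)/(11+4+k).
Set (11+k)/(15+k) > 0.96 and solve: k > (0.96·15 − 11)/(1 − 0.96) = 85.000.
The smallest integer exceeding 85.000 is 86.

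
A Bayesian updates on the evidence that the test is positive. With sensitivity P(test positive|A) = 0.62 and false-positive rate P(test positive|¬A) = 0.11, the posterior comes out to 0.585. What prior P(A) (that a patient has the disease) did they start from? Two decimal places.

P(A) = 0.20

Bayes' rule in odds form gives O(A|E) = O(A)·[P(E|A)/P(E|¬A)], hence O(A) = O(A|E)/LR.
Posterior odds = 0.585/(1−0.585) = 1.4096. LR = 0.62/0.11 = 5.6364.
Prior odds = 1.4096/5.6364 = 0.2501, so P(A) = 0.2501/(1+0.2501) ≈ 0.20.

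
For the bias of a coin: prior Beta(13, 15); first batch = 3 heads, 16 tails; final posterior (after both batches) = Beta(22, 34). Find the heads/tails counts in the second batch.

6 heads and 3 tails

Because Beta–binomial updating is additive in the counts, the combined data contributed (α_post−α_prior, β_post−β_prior) successes and failures.
Total across both batches: 22−13=9 heads, 34−15=19 tails.
Subtract the first batch: 9−3=6 heads and 19−16=3 tails.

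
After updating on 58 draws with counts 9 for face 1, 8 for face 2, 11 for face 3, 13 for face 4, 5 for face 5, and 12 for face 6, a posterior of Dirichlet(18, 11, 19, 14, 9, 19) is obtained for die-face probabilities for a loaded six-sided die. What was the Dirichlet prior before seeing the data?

Dirichlet(9, 3, 8, 1, 4, 7)

For a Dirichlet(α) prior with multinomial counts c, the posterior is Dirichlet(α + c) componentwise.
Subtract each count from the matching posterior parameter: 18−9=9, 11−8=3, 19−11=8, 14−13=1, 9−5=4, 19−12=7.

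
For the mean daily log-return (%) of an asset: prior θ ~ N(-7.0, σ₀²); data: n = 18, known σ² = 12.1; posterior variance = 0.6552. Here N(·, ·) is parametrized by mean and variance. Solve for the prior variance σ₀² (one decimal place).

Posterior precision equals prior precision plus data precision: 1/σ_n² = 1/σ₀² + n/σ².
So 1/σ₀² = 1/0.6552 − 18/12.1 = 1.526252 − 1.487603 = 0.038649.
Hence σ₀² = 1/0.038649 ≈ 25.9.

σ₀² = 25.9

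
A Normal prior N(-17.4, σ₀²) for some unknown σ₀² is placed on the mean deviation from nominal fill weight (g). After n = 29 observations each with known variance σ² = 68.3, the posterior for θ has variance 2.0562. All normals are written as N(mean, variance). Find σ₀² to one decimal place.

σ₀² = 16.2

For the Normal–Normal model with known σ², precisions add: τ_n = τ₀ + n/σ².
So 1/σ₀² = 1/2.0562 − 29/68.3 = 0.486334 − 0.424597 = 0.061737.
Hence σ₀² = 1/0.061737 ≈ 16.2.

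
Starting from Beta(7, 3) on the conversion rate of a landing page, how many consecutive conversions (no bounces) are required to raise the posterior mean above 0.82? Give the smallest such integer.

After k conversions and 0 bounces the posterior is Beta(7+k, 3), with mean (7+k)/(7+3+k).
Set (7+k)/(10+k) > 0.82 and solve: k > (0.82·10 − 7)/(1 − 0.82) = 6.667.
The smallest integer exceeding 6.667 is 7, and checking k=7: (14)/(17) = 0.8235 > 0.82.

k = 7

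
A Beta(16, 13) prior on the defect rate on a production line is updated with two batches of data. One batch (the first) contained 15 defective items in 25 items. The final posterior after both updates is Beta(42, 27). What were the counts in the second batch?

Sequential conjugate updates are equivalent to a single update on the pooled data, so total successes = posterior α − prior α and total failures = posterior β − prior β.
Total across both batches: 42−16=26 defective items, 27−13=14 good items.
Subtract the first batch: 26−15=11 defective items and 14−10=4 good items.

11 defective items and 4 good items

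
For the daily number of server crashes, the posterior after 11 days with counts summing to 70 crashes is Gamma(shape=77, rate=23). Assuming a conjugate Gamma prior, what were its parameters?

Gamma(shape=7, rate=12)

Gamma–Poisson conjugacy: posterior shape = α + Σxᵢ, posterior rate = β + n.
So α = 77 − 70 = 7 and β = 23 − 11 = 12.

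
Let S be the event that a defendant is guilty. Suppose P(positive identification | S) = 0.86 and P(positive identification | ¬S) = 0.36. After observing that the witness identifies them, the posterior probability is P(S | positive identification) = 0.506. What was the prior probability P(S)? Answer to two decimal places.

Bayes' rule in odds form gives O(S|E) = O(S)·[P(E|S)/P(E|¬S)], hence O(S) = O(S|E)/LR.
Posterior odds = 0.506/(1−0.506) = 1.0243. LR = 0.86/0.36 = 2.3889.
Prior odds = 1.0243/2.3889 = 0.4288, so P(S) = 0.4288/(1+0.4288) ≈ 0.30.

P(S) = 0.30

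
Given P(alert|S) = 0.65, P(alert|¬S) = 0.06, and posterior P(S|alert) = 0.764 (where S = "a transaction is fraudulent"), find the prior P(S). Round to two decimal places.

Bayes' rule in odds form gives O(S|E) = O(S)·[P(E|S)/P(E|¬S)], hence O(S) = O(S|E)/LR.
Posterior odds = 0.764/(1−0.764) = 3.2373. LR = 0.65/0.06 = 10.8333.
Prior odds = 3.2373/10.8333 = 0.2988, so P(S) = 0.2988/(1+0.2988) ≈ 0.23.

P(S) = 0.23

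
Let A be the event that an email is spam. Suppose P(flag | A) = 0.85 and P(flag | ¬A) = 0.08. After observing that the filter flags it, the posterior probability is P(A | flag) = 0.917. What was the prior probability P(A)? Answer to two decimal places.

P(A) = 0.51

Bayes' rule in odds form gives O(A|E) = O(A)·[P(E|A)/P(E|¬A)], hence O(A) = O(A|E)/LR.
Posterior odds = 0.917/(1−0.917) = 11.0482. LR = 0.85/0.08 = 10.6250.
Prior odds = 11.0482/10.6250 = 1.0398, so P(A) = 1.0398/(1+1.0398) ≈ 0.51.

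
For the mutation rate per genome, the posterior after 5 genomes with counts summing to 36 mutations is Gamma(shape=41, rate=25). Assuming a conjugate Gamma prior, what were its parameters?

Gamma–Poisson conjugacy: posterior shape = α + Σxᵢ, posterior rate = β + n.
So α = 41 − 36 = 5 and β = 25 − 5 = 20.

Gamma(shape=5, rate=20)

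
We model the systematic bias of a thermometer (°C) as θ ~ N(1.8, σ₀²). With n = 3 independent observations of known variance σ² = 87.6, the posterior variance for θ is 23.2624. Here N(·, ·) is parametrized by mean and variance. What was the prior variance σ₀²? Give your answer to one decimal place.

σ₀² = 114.4

Posterior precision equals prior precision plus data precision: 1/σ_n² = 1/σ₀² + n/σ².
So 1/σ₀² = 1/23.2624 − 3/87.6 = 0.042988 − 0.034247 = 0.008741.
Hence σ₀² = 1/0.008741 ≈ 114.4.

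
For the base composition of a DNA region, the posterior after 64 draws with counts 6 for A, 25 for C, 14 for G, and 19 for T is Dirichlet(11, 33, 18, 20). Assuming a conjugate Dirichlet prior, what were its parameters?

For a Dirichlet(α) prior with multinomial counts c, the posterior is Dirichlet(α + c) componentwise.
Subtract each count from the matching posterior parameter: 11−6=5, 33−25=8, 18−14=4, 20−19=1.

Dirichlet(5, 8, 4, 1)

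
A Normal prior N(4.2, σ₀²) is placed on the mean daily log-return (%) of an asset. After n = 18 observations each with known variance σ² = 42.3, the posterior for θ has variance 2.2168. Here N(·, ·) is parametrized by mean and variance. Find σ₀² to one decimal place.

Posterior precision equals prior precision plus data precision: 1/σ_n² = 1/σ₀² + n/σ².
So 1/σ₀² = 1/2.2168 − 18/42.3 = 0.451101 − 0.425532 = 0.025569.
Hence σ₀² = 1/0.025569 ≈ 39.1.

σ₀² = 39.1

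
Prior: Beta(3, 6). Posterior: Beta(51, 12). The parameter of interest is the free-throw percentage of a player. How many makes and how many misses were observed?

A Beta(a, b) prior with s successes and f failures in binomial data gives a Beta(a+s, b+f) posterior.
Match parameters: s=51−3=48, f=12−6=6.

48 makes and 6 misses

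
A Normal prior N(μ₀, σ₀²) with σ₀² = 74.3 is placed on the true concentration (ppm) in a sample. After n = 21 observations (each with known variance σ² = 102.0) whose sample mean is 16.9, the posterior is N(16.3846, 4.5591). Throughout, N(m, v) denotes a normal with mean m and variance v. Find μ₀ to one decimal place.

μ₀ = 8.5

With known observation variance, the Normal–Normal posterior has precision τ_n = τ₀ + n/σ² and mean μ_n = (τ₀μ₀ + (n/σ²)x̄)/τ_n.
Here τ₀ = 1/74.3 = 0.013459 and τ_data = 21/102.0 = 0.205882, so τ_n = 0.219341.
Rearranging for μ₀: μ₀ = (μ_n·τ_n − τ_data·x̄)/τ₀ = (16.3846·0.219341 − 0.205882·16.9) / 0.013459 = 0.114409/0.013459 ≈ 8.5.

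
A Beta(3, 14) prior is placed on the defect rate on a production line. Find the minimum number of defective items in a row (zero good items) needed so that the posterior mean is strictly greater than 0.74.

After k defective items and 0 good items the posterior is Beta(3+k, 14), with mean (3+k)/(3+14+k).
Set (3+k)/(17+k) > 0.74 and solve: k > (0.74·17 − 3)/(1 − 0.74) = 36.846.
The smallest integer exceeding 36.846 is 37, and checking k=37: (40)/(54) = 0.7407 > 0.74.

k = 37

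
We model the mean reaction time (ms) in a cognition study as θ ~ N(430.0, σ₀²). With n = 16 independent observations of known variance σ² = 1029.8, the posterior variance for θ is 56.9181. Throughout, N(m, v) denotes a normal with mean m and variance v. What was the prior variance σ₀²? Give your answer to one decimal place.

σ₀² = 492.1

For the Normal–Normal model with known σ², precisions add: τ_n = τ₀ + n/σ².
So 1/σ₀² = 1/56.9181 − 16/1029.8 = 0.017569 − 0.015537 = 0.002032.
Hence σ₀² = 1/0.002032 ≈ 492.1.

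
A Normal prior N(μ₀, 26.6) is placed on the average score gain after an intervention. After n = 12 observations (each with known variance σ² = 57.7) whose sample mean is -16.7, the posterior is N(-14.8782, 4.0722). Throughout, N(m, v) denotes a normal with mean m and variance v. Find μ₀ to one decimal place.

μ₀ = -4.8

The posterior mean is a precision-weighted average: μ_n = (τ₀μ₀ + τ_data·x̄)/(τ₀+τ_data), with τ₀=1/σ₀² and τ_data=n/σ².
Here τ₀ = 1/26.6 = 0.037594 and τ_data = 12/57.7 = 0.207972, so τ_n = 0.245566.
Rearranging for μ₀: μ₀ = (μ_n·τ_n − τ_data·x̄)/τ₀ = (-14.8782·0.245566 − 0.207972·-16.7) / 0.037594 = -0.180448/0.037594 ≈ -4.8.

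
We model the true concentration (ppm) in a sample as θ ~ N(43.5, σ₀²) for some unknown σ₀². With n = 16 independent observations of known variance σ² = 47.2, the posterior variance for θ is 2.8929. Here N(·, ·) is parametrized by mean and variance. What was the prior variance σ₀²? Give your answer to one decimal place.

For the Normal–Normal model with known σ², precisions add: τ_n = τ₀ + n/σ².
So 1/σ₀² = 1/2.8929 − 16/47.2 = 0.345674 − 0.338983 = 0.006691.
Hence σ₀² = 1/0.006691 ≈ 149.5.

σ₀² = 149.5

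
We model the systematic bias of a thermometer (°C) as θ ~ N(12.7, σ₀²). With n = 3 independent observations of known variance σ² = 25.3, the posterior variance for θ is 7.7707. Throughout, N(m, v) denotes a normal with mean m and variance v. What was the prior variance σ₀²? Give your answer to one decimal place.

σ₀² = 98.9

For the Normal–Normal model with known σ², precisions add: τ_n = τ₀ + n/σ².
So 1/σ₀² = 1/7.7707 − 3/25.3 = 0.128689 − 0.118577 = 0.010112.
Hence σ₀² = 1/0.010112 ≈ 98.9.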